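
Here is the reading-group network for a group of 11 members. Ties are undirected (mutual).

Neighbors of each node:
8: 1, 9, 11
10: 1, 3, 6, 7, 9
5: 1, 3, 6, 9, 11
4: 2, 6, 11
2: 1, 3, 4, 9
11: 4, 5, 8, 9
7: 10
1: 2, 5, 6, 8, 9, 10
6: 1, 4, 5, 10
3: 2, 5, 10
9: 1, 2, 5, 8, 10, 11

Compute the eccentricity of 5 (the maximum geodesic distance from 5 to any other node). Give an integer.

3

Distances from 5: 1:1, 2:2, 3:1, 4:2, 6:1, 7:3, 8:2, 9:1, 10:2, 11:1.
The largest is 3 (to 7), so the eccentricity of 5 is 3.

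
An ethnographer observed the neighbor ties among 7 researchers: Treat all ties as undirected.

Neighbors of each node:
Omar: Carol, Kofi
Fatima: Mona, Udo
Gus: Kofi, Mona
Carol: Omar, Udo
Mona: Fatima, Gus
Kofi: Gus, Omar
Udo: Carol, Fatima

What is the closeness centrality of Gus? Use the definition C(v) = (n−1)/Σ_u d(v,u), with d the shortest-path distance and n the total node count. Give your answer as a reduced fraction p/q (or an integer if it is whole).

Distances from Gus: Carol:3, Fatima:2, Kofi:1, Mona:1, Omar:2, Udo:3. Sum = 12.
n = 7, so closeness = 6/12 = 1/2.

1/2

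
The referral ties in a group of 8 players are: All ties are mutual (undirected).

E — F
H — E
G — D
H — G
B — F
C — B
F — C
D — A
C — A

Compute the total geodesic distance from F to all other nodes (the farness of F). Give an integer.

13

Distances from F: A:2, B:1, C:1, D:3, E:1, G:3, H:2.
Sum = 2 + 1 + 1 + 3 + 1 + 3 + 2 = 13.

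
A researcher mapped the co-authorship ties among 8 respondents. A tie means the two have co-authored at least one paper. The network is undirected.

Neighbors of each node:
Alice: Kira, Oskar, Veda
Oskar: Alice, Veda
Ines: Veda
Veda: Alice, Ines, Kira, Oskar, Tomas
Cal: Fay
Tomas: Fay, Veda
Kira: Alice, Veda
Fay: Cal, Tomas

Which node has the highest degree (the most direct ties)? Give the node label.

Degrees — Alice:3, Cal:1, Fay:2, Ines:1, Kira:2, Oskar:2, Tomas:2, Veda:5.
The maximum is 5, attained only by Veda.

Veda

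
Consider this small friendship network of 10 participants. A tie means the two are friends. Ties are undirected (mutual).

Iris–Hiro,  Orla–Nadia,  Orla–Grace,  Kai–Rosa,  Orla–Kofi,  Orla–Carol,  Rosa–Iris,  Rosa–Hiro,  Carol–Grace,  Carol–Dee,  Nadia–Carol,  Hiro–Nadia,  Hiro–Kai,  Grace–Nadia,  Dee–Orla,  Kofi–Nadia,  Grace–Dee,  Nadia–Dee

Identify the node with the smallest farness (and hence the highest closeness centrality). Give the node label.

Farness (sum of distances to all others) for each node — Carol:17, Dee:17, Grace:17, Hiro:14, Iris:21, Kai:21, Kofi:19, Nadia:12, Orla:16, Rosa:20.
The smallest farness is 12, for Nadia, so Nadia has the highest closeness.

Nadia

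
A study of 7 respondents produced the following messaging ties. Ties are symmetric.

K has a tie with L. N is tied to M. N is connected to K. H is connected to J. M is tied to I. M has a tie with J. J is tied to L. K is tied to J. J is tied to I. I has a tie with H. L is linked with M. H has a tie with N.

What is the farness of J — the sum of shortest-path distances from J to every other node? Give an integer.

Distances from J: H:1, I:1, K:1, L:1, M:1, N:2.
Sum = 1 + 1 + 1 + 1 + 1 + 2 = 7.

7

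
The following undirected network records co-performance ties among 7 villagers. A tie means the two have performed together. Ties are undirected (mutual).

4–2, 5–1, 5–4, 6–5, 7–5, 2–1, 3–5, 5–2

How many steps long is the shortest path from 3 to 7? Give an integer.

One shortest route is 3 – 5 – 7, which uses 2 edges, and 3 and 7 are not directly tied, so nothing shorter exists. So d(3,7) = 2.

2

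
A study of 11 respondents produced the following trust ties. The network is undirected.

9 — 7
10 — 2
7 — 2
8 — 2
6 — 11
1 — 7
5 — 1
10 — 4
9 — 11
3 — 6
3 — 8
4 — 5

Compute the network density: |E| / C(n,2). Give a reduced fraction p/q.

12/55

There are 12 edges and 11 nodes, so the maximum possible is C(11,2) = 55.
Density = 12/55.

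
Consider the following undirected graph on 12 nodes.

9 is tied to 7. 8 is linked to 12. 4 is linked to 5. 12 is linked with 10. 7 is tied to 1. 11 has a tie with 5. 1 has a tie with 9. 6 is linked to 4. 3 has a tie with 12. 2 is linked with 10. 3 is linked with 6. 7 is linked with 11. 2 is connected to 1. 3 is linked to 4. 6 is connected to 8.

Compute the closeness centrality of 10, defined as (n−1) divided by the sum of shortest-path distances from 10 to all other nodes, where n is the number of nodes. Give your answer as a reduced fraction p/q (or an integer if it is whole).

Distances from 10: 1:2, 2:1, 3:2, 4:3, 5:4, 6:3, 7:3, 8:2, 9:3, 11:4, 12:1. Sum = 28.
n = 12, so closeness = 11/28.

11/28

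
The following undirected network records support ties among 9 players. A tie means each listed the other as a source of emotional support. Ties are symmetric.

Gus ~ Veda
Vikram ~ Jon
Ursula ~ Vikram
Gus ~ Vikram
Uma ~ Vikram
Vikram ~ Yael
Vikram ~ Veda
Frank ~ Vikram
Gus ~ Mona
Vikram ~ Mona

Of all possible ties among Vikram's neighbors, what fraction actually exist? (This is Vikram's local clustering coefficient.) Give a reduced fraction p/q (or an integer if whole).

1/14

Vikram's neighbors: Frank, Gus, Jon, Mona, Uma, Ursula, Veda, and Yael (k = 8).
Possible neighbor pairs: C(8,2) = 28. Edges among them: Gus–Mona, Gus–Veda → e = 2.
Clustering(Vikram) = 2/28 = 1/14.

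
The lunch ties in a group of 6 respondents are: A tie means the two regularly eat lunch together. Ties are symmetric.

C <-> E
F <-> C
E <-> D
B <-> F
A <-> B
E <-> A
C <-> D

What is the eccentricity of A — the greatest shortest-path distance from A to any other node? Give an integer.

Distances from A: B:1, C:2, D:2, E:1, F:2.
The largest is 2 (to F, D, and C), so the eccentricity of A is 2.

2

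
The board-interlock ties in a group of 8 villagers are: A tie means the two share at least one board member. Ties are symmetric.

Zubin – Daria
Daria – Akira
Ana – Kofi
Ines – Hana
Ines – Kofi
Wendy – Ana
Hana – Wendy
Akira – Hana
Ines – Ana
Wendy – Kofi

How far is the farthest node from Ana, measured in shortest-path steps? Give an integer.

Distances from Ana: Akira:3, Daria:4, Hana:2, Ines:1, Kofi:1, Wendy:1, Zubin:5.
The largest is 5 (to Zubin), so the eccentricity of Ana is 5.

5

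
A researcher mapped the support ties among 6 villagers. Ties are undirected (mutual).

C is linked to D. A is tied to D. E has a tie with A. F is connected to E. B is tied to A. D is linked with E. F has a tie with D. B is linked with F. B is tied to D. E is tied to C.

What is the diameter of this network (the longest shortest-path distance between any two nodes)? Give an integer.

2

Eccentricity of each node (its greatest distance to any other): A:2, B:2, C:2, D:1, E:2, F:2.
The maximum eccentricity is 2, realized for instance by the pair E–B via E – D – B. So the diameter is 2.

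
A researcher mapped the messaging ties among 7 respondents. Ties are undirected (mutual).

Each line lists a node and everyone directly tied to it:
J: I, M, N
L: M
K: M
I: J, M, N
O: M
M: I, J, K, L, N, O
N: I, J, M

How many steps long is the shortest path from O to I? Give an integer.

One shortest route is O – M – I, which uses 2 edges, and O and I are not directly tied, so nothing shorter exists. So d(O,I) = 2.

2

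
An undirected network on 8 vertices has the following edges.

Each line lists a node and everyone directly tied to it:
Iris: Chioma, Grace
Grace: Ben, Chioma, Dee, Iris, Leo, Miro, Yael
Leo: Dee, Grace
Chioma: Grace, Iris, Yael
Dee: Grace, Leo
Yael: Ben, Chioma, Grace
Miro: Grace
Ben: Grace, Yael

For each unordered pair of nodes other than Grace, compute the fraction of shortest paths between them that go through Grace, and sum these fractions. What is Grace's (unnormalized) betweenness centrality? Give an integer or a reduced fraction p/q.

16

Pairs whose geodesics pass through Grace — Leo–Iris: 1; Leo–Yael: 1; Leo–Miro: 1; Leo–Ben: 1; Leo–Chioma: 1; Iris–Yael: 1/2; Iris–Dee: 1; Iris–Miro: 1; Iris–Ben: 1; Yael–Dee: 1; Yael–Miro: 1; Dee–Miro: 1; Dee–Ben: 1; Dee–Chioma: 1 … (+3 more pairs).
All other pairs contribute 0.
Summing the contributions gives betweenness(Grace) = 16.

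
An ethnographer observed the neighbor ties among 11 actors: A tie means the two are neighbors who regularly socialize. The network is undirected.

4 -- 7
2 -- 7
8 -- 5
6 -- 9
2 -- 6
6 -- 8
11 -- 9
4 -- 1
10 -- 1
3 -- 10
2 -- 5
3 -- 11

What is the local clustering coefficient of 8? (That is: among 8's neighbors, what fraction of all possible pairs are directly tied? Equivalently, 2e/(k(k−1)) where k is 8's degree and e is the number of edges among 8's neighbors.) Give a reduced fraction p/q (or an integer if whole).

0

8's neighbors: 5 and 6 (k = 2).
Possible neighbor pairs: C(2,2) = 1. Edges among them: none → e = 0.
Clustering(8) = 0/1.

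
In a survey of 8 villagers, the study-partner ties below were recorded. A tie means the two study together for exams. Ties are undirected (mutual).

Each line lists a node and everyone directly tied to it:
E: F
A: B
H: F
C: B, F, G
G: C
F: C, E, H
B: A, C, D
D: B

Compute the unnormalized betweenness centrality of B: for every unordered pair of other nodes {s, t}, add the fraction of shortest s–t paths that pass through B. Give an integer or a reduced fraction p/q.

11

Pairs whose geodesics pass through B — H–D: 1; H–A: 1; C–D: 1; C–A: 1; E–D: 1; E–A: 1; D–G: 1; D–A: 1; D–F: 1; G–A: 1; A–F: 1.
All other pairs contribute 0.
Summing the contributions gives betweenness(B) = 11.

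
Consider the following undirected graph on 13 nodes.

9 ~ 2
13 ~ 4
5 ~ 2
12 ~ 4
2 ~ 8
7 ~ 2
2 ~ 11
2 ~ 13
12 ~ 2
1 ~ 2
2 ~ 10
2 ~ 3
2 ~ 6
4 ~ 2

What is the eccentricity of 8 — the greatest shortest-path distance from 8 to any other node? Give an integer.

Distances from 8: 1:2, 2:1, 3:2, 4:2, 5:2, 6:2, 7:2, 9:2, 10:2, 11:2, 12:2, 13:2.
The largest is 2 (to 5, 13, 6, 9, 7, 10, 12, 1, 4, 11, and 3), so the eccentricity of 8 is 2.

2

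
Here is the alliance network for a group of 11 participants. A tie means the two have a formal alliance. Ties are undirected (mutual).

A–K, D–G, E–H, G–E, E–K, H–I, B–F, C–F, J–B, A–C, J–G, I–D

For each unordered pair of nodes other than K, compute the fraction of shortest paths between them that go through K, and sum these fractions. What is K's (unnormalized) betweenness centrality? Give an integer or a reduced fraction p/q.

Pairs whose geodesics pass through K — I–A: 1; I–C: 1; H–A: 1; H–C: 1; H–F: 1/2; E–A: 1; E–C: 1; E–F: 1/2; A–J: 1/2; A–G: 1; A–D: 1; C–G: 1/2; C–D: 1/2.
All other pairs contribute 0.
Summing the contributions gives betweenness(K) = 21/2.

21/2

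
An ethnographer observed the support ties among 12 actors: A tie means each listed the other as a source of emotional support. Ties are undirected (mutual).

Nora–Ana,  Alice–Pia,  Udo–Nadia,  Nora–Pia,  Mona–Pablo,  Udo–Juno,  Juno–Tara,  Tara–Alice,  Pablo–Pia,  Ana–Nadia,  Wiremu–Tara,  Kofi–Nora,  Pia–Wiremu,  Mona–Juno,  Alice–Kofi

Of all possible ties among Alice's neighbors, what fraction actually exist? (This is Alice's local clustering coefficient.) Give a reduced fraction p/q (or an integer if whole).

0

Alice's neighbors: Kofi, Pia, and Tara (k = 3).
Possible neighbor pairs: C(3,2) = 3. Edges among them: none → e = 0.
Clustering(Alice) = 0/3 = 0.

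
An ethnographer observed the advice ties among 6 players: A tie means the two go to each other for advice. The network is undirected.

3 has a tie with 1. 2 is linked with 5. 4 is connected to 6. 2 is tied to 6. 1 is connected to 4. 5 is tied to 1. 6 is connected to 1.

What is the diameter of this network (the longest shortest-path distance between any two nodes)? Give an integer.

3

Eccentricity of each node (its greatest distance to any other): 1:2, 2:3, 3:3, 4:2, 5:2, 6:2.
The maximum eccentricity is 3, realized for instance by the pair 2–3 via 2 – 6 – 1 – 3. So the diameter is 3.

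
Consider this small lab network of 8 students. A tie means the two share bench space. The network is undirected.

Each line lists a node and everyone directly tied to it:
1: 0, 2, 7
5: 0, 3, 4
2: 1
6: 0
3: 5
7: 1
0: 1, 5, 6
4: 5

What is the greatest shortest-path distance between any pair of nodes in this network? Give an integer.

Eccentricity of each node (its greatest distance to any other): 0:2, 1:3, 2:4, 3:4, 4:4, 5:3, 6:3, 7:4.
The maximum eccentricity is 4, realized for instance by the pair 7–4 via 7 – 1 – 0 – 5 – 4. So the diameter is 4.

4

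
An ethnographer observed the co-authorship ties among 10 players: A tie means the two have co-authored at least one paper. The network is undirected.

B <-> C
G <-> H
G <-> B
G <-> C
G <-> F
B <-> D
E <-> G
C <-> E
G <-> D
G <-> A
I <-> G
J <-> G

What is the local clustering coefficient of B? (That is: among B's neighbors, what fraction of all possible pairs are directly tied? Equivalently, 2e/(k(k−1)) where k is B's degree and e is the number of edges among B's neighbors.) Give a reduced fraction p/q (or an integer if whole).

B's neighbors: C, D, and G (k = 3).
Possible neighbor pairs: C(3,2) = 3. Edges among them: C–G, D–G → e = 2.
Clustering(B) = 2/3.

2/3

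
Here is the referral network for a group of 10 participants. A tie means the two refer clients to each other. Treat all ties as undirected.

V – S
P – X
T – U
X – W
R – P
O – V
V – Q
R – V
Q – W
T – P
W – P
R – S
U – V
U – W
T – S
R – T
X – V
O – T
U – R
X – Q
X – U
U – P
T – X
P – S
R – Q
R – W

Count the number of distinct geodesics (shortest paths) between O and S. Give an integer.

The shortest distance is 2. The length-2 paths are: O–T–S; O–V–S.
That gives 2 distinct shortest paths.

2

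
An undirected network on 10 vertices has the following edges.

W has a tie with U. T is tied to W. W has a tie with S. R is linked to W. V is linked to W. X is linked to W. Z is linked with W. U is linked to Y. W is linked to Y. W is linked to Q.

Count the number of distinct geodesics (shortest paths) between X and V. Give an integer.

The shortest distance is 2, and the only length-2 path is X–W–V. So there is exactly 1 shortest path.

1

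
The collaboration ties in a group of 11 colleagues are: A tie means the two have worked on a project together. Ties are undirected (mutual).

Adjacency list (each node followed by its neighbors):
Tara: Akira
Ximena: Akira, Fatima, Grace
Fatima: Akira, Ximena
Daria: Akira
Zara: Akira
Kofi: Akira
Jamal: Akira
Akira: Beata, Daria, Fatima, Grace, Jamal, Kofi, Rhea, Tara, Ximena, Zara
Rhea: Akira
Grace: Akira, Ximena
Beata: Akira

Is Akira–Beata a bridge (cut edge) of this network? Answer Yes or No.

Without the Akira–Beata edge there is no alternate route between Akira and Beata, so the network disconnects. It is a bridge.

Yes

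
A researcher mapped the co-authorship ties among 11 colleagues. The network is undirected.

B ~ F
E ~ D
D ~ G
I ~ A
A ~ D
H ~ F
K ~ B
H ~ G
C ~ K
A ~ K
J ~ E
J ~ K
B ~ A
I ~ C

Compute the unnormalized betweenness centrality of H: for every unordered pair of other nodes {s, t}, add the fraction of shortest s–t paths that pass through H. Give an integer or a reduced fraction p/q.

7/3

Pairs whose geodesics pass through H — F–E: 1/3; F–D: 1/2; F–G: 1; B–G: 1/2.
All other pairs contribute 0.
Summing the contributions gives betweenness(H) = 7/3.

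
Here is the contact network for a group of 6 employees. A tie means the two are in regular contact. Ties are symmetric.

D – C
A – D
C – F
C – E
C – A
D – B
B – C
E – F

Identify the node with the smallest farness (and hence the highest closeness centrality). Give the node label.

Farness (sum of distances to all others) for each node — A:8, B:8, C:5, D:7, E:8, F:8.
The smallest farness is 5, for C, so C has the highest closeness.

C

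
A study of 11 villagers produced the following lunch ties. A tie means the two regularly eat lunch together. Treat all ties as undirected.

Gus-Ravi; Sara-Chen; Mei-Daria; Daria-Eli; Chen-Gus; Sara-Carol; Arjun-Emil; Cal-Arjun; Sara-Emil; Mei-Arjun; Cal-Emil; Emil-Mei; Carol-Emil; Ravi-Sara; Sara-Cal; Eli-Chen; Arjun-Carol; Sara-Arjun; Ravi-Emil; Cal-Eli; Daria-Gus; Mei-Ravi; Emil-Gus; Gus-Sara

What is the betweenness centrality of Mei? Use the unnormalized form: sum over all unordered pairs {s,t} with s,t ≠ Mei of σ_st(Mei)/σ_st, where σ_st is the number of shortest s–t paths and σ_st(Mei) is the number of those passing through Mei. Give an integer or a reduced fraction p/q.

Pairs whose geodesics pass through Mei — Carol–Daria: 2/4; Arjun–Ravi: 1/3; Arjun–Daria: 1; Ravi–Eli: 1/6; Ravi–Daria: 1/2; Emil–Daria: 1/2.
All other pairs contribute 0.
Summing the contributions gives betweenness(Mei) = 3.

3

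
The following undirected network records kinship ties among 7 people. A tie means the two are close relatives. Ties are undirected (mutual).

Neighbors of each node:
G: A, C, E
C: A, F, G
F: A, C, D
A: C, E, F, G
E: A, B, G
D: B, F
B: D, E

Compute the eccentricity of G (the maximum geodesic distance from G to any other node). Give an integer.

Distances from G: A:1, B:2, C:1, D:3, E:1, F:2.
The largest is 3 (to D), so the eccentricity of G is 3.

3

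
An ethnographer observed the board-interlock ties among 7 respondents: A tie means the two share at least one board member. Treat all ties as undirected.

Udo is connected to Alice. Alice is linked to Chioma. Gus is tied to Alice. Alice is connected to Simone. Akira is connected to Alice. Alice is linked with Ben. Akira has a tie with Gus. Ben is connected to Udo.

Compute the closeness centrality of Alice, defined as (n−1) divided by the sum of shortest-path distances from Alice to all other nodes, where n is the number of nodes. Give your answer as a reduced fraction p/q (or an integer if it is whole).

Distances from Alice: Akira:1, Ben:1, Chioma:1, Gus:1, Simone:1, Udo:1. Sum = 6.
n = 7, so closeness = 6/6 = 1.

1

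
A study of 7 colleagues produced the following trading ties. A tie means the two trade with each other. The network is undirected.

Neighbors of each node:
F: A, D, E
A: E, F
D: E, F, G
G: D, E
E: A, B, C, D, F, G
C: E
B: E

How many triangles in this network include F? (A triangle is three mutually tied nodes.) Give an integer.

F's neighbors: A, D, and E.
Neighbor pairs that are themselves tied: F–A–E; F–D–E. Each forms one triangle with F, for 2 in total.

2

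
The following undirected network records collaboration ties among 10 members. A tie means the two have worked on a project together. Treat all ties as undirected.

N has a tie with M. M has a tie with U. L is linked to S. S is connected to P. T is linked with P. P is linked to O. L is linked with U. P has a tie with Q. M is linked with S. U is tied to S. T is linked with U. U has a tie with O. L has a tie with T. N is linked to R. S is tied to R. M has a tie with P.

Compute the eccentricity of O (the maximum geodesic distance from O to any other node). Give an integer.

3

Distances from O: L:2, M:2, N:3, P:1, Q:2, R:3, S:2, T:2, U:1.
The largest is 3 (to R and N), so the eccentricity of O is 3.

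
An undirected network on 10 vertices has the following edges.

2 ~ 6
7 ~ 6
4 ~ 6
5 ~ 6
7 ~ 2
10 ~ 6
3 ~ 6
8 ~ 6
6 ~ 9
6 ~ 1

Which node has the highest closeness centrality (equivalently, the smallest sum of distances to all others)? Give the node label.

6

Farness (sum of distances to all others) for each node — 1:17, 2:16, 3:17, 4:17, 5:17, 6:9, 7:16, 8:17, 9:17, 10:17.
The smallest farness is 9, for 6, so 6 has the highest closeness.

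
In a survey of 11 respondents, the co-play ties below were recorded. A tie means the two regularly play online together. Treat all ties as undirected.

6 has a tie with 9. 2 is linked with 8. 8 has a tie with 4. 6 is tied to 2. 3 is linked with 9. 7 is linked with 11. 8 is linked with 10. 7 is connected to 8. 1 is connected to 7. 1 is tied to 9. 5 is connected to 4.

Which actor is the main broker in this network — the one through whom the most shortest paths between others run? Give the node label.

8

Unnormalized betweenness of each node: 1:9, 2:9, 3:0, 4:9, 5:0, 6:13/2, 7:35/2, 8:53/2, 9:23/2, 10:0, 11:0.
8 has the largest value, 53/2, making it the main broker — the node through which the most shortest paths run.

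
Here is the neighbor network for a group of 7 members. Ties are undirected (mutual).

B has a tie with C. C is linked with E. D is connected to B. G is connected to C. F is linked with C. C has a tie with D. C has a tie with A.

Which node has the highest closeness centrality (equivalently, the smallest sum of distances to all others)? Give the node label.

C

Farness (sum of distances to all others) for each node — A:11, B:10, C:6, D:10, E:11, F:11, G:11.
The smallest farness is 6, for C, so C has the highest closeness.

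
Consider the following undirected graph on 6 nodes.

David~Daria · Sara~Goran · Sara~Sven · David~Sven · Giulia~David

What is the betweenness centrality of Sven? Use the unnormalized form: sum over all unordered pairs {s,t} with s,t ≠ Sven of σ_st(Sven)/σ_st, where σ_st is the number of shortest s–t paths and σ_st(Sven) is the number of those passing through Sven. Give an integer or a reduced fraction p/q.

Pairs whose geodesics pass through Sven — Goran–Daria: 1; Goran–David: 1; Goran–Giulia: 1; Sara–Daria: 1; Sara–David: 1; Sara–Giulia: 1.
All other pairs contribute 0.
Summing the contributions gives betweenness(Sven) = 6.

6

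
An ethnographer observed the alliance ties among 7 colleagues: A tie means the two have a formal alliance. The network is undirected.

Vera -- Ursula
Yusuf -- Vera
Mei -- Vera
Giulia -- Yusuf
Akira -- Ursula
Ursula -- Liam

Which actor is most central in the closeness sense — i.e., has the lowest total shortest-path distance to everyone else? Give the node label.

Vera

Farness (sum of distances to all others) for each node — Akira:15, Giulia:17, Liam:15, Mei:14, Ursula:10, Vera:9, Yusuf:12.
The smallest farness is 9, for Vera, so Vera has the highest closeness.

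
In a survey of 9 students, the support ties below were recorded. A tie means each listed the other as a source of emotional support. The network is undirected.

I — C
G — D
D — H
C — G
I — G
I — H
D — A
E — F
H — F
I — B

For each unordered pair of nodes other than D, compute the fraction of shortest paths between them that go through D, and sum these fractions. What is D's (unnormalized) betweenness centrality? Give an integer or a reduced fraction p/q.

Pairs whose geodesics pass through D — E–G: 1/2; E–A: 1; F–G: 1/2; F–A: 1; C–A: 1; I–A: 2/2; G–A: 1; G–H: 1/2; A–H: 1; A–B: 2/2.
All other pairs contribute 0.
Summing the contributions gives betweenness(D) = 17/2.

17/2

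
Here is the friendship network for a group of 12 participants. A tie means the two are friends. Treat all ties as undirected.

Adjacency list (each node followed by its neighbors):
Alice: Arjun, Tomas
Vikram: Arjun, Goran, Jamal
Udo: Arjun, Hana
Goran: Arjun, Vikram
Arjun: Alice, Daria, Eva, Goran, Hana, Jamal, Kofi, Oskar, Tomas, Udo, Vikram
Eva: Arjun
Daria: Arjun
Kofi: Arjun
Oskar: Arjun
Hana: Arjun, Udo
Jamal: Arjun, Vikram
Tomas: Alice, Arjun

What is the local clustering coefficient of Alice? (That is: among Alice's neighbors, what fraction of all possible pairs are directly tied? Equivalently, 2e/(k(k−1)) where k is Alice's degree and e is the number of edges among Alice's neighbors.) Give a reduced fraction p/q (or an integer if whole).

1

Alice's neighbors: Arjun and Tomas (k = 2).
Possible neighbor pairs: C(2,2) = 1. Edges among them: Arjun–Tomas → e = 1.
Clustering(Alice) = 1/1.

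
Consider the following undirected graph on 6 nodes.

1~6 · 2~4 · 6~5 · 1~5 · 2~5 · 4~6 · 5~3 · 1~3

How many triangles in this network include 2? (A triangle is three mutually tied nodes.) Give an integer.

2's neighbors are 4 and 5, but none of them are tied to each other, so no triangle contains 2.

0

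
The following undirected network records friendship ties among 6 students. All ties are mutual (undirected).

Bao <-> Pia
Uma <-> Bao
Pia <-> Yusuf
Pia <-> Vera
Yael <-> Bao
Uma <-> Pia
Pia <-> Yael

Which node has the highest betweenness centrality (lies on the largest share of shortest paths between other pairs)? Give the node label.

Pia

Unnormalized betweenness of each node: Bao:1/2, Pia:15/2, Uma:0, Vera:0, Yael:0, Yusuf:0.
Pia has the largest value, 15/2, making it the main broker — the node through which the most shortest paths run.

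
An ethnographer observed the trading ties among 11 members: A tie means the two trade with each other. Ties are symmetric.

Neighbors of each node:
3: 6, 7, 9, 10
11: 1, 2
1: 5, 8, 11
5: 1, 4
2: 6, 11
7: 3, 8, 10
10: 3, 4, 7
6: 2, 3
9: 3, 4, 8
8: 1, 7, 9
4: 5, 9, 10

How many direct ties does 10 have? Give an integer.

3

10 is directly tied to 3, 4, and 7. That is 3 neighbors, so the degree of 10 is 3.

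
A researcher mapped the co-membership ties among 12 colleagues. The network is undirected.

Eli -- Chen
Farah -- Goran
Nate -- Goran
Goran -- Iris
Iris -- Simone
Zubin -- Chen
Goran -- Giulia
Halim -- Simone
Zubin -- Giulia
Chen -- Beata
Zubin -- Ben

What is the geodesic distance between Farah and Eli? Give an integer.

5

One shortest route is Farah – Goran – Giulia – Zubin – Chen – Eli, which uses 5 edges, and at distance 4 from Farah we only reach {Ben, Chen, Halim}, which does not include Eli. So d(Farah,Eli) = 5.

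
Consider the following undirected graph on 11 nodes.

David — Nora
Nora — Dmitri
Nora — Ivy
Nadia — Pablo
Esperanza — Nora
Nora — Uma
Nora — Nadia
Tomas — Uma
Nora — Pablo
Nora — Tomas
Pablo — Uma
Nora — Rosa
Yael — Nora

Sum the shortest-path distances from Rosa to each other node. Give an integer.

Distances from Rosa: David:2, Dmitri:2, Esperanza:2, Ivy:2, Nadia:2, Nora:1, Pablo:2, Tomas:2, Uma:2, Yael:2.
Sum = 2 + 2 + 2 + 2 + 2 + 1 + 2 + 2 + 2 + 2 = 19.

19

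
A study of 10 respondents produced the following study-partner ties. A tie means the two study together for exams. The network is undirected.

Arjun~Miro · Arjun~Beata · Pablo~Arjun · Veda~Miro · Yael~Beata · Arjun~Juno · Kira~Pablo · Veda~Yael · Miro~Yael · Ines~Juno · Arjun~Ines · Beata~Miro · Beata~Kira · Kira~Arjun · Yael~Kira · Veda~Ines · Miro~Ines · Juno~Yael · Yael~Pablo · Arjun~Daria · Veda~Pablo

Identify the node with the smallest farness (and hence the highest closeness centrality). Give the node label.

Farness (sum of distances to all others) for each node — Arjun:11, Beata:14, Daria:19, Ines:14, Juno:15, Kira:14, Miro:13, Pablo:14, Veda:15, Yael:13.
The smallest farness is 11, for Arjun, so Arjun has the highest closeness.

Arjun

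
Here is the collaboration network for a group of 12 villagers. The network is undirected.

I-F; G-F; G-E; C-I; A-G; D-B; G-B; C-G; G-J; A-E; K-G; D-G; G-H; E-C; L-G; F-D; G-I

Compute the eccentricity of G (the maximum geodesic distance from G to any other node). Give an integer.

1

Distances from G: A:1, B:1, C:1, D:1, E:1, F:1, H:1, I:1, J:1, K:1, L:1.
The largest is 1 (to D, J, I, H, C, L, F, E, K, A, and B), so the eccentricity of G is 1.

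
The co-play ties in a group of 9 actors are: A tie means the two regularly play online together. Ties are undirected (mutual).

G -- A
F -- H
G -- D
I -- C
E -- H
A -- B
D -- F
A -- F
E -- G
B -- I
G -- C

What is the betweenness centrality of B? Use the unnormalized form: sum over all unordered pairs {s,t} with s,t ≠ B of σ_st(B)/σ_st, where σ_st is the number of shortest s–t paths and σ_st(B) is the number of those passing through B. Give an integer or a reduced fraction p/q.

5/2

Pairs whose geodesics pass through B — F–I: 1; H–I: 1/2; I–A: 1.
All other pairs contribute 0.
Summing the contributions gives betweenness(B) = 5/2.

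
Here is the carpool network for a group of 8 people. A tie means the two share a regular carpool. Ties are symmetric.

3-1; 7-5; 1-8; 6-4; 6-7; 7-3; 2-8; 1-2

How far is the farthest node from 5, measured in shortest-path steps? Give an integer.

4

Distances from 5: 1:3, 2:4, 3:2, 4:3, 6:2, 7:1, 8:4.
The largest is 4 (to 8 and 2), so the eccentricity of 5 is 4.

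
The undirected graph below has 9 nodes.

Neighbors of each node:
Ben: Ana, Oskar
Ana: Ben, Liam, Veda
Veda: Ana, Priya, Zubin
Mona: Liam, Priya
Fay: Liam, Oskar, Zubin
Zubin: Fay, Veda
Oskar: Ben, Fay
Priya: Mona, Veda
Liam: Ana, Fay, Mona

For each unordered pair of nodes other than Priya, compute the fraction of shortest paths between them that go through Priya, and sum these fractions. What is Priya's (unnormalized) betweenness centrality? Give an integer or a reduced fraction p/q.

Pairs whose geodesics pass through Priya — Mona–Veda: 1; Mona–Zubin: 1/2.
All other pairs contribute 0.
Summing the contributions gives betweenness(Priya) = 3/2.

3/2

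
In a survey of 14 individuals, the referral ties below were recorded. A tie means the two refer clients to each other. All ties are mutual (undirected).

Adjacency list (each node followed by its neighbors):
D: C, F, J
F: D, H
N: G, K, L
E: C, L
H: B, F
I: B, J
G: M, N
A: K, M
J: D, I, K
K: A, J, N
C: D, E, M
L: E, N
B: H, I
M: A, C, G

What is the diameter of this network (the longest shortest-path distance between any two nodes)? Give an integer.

Eccentricity of each node (its greatest distance to any other): A:5, B:5, C:4, D:3, E:5, F:4, G:5, H:5, I:4, J:3, K:4, L:5, M:5, N:5.
The maximum eccentricity is 5, realized for instance by the pair A–H via A – K – J – D – F – H. So the diameter is 5.

5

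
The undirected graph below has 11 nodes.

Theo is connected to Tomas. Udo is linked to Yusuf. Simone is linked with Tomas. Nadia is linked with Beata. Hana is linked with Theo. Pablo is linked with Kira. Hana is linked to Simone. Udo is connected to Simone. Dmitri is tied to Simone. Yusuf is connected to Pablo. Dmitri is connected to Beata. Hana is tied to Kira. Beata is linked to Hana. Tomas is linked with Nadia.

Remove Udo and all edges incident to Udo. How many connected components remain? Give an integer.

1

Udo's neighbors (Simone and Yusuf) remain reachable from one another through other ties, so the rest of the network stays in one piece.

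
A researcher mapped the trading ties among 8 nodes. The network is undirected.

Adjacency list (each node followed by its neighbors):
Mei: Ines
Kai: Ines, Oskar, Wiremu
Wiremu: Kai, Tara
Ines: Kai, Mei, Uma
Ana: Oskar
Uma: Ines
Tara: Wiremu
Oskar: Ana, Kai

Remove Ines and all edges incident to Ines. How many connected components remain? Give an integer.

Without Ines, the remaining ties split the others into: {Ana, Kai, Oskar, Tara, Wiremu}; {Mei}; {Uma}.
That's 3 separate components.

3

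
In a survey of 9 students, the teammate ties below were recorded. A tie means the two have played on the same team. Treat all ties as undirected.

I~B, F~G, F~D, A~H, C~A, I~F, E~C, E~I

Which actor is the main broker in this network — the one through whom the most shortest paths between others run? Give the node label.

I

Unnormalized betweenness of each node: A:7, B:0, C:12, D:0, E:15, F:13, G:0, H:0, I:19.
I has the largest value, 19, making it the main broker — the node through which the most shortest paths run.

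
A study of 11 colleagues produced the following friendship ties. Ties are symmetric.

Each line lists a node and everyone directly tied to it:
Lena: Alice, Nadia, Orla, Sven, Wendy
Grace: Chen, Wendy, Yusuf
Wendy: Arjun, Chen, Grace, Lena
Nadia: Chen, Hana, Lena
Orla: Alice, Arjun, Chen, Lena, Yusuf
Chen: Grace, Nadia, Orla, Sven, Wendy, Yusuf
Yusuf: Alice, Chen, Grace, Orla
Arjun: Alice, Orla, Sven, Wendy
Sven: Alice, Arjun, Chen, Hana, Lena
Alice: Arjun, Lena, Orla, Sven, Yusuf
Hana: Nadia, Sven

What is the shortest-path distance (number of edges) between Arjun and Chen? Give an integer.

One shortest route is Arjun – Sven – Chen, which uses 2 edges, and Arjun and Chen are not directly tied, so nothing shorter exists. So d(Arjun,Chen) = 2.

2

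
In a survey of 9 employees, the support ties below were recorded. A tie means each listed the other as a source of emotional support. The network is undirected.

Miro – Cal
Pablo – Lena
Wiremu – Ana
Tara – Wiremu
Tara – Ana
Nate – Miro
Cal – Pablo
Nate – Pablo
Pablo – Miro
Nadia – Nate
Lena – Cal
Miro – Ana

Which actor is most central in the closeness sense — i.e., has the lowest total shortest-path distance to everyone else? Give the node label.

Farness (sum of distances to all others) for each node — Ana:15, Cal:16, Lena:20, Miro:12, Nadia:22, Nate:15, Pablo:14, Tara:21, Wiremu:21.
The smallest farness is 12, for Miro, so Miro has the highest closeness.

Miro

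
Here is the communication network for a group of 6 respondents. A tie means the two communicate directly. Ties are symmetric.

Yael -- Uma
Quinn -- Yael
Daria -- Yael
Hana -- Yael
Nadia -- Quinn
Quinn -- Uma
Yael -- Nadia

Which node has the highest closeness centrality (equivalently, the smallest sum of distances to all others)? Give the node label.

Farness (sum of distances to all others) for each node — Daria:9, Hana:9, Nadia:8, Quinn:7, Uma:8, Yael:5.
The smallest farness is 5, for Yael, so Yael has the highest closeness.

Yael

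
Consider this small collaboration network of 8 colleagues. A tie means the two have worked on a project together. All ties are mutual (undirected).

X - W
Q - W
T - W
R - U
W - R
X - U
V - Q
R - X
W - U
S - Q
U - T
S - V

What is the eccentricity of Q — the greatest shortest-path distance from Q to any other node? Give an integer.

Distances from Q: R:2, S:1, T:2, U:2, V:1, W:1, X:2.
The largest is 2 (to X, R, T, and U), so the eccentricity of Q is 2.

2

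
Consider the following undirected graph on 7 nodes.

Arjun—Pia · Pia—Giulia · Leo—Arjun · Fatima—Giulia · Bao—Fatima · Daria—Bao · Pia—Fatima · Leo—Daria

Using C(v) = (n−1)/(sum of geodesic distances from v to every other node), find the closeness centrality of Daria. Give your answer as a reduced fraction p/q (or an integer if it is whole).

Distances from Daria: Arjun:2, Bao:1, Fatima:2, Giulia:3, Leo:1, Pia:3. Sum = 12.
n = 7, so closeness = 6/12 = 1/2.

1/2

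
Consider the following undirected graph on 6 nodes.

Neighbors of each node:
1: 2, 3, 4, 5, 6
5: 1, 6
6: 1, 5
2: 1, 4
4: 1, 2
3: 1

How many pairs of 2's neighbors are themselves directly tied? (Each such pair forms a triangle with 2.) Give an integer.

2's neighbors: 1 and 4.
Neighbor pairs that are themselves tied: 2–1–4. Each forms one triangle with 2, for 1 in total.

1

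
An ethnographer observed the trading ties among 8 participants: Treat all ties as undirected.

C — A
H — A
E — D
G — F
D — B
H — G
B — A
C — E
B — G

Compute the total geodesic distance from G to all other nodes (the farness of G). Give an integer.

Distances from G: A:2, B:1, C:3, D:2, E:3, F:1, H:1.
Sum = 2 + 1 + 3 + 2 + 3 + 1 + 1 = 13.

13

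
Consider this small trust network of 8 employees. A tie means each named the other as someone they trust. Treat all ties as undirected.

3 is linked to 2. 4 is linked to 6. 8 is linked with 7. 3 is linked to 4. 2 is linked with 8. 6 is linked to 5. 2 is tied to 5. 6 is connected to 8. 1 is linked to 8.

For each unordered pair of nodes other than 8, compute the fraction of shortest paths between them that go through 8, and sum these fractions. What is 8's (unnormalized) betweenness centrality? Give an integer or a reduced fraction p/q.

23/2

Pairs whose geodesics pass through 8 — 7–3: 1; 7–2: 1; 7–6: 1; 7–5: 2/2; 7–1: 1; 7–4: 1; 3–1: 1; 2–6: 1/2; 2–1: 1; 6–1: 1; 5–1: 2/2; 1–4: 1.
All other pairs contribute 0.
Summing the contributions gives betweenness(8) = 23/2.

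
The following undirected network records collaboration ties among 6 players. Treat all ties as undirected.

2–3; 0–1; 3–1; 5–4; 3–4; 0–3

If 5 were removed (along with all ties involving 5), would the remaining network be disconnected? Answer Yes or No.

Even without 5, every remaining node can still reach every other (the residual graph is connected), so 5 is not a cut vertex.

No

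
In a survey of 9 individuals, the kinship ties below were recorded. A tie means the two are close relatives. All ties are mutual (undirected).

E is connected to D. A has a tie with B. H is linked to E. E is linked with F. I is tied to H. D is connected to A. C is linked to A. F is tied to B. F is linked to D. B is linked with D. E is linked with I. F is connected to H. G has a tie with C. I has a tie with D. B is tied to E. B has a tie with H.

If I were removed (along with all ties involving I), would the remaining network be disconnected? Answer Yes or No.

Even without I, every remaining node can still reach every other (the residual graph is connected), so I is not a cut vertex.

No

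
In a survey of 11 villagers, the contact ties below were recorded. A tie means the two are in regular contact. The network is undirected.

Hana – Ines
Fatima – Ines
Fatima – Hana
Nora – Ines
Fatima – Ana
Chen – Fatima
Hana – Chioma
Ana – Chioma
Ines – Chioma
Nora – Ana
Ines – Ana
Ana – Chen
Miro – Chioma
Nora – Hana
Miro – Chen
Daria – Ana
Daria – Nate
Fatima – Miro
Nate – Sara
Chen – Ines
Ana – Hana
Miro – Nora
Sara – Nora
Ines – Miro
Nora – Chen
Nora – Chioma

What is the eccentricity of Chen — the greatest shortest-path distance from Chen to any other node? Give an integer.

Distances from Chen: Ana:1, Chioma:2, Daria:2, Fatima:1, Hana:2, Ines:1, Miro:1, Nate:3, Nora:1, Sara:2.
The largest is 3 (to Nate), so the eccentricity of Chen is 3.

3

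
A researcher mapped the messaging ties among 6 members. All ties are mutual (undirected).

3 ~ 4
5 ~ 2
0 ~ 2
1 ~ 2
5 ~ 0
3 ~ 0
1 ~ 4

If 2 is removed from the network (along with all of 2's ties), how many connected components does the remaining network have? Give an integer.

2's neighbors (0, 1, and 5) remain reachable from one another through other ties, so the rest of the network stays in one piece.

1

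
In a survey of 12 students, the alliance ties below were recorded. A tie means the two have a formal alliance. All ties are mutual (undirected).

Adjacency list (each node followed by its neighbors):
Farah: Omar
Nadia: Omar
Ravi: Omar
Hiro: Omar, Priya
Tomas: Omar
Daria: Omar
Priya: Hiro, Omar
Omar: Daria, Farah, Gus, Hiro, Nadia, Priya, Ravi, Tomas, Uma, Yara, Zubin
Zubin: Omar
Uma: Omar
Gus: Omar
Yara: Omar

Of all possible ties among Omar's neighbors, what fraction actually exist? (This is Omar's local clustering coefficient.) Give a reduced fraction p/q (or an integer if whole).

1/55

Omar's neighbors: Daria, Farah, Gus, Hiro, Nadia, Priya, Ravi, Tomas, Uma, Yara, and Zubin (k = 11).
Possible neighbor pairs: C(11,2) = 55. Edges among them: Hiro–Priya → e = 1.
Clustering(Omar) = 1/55.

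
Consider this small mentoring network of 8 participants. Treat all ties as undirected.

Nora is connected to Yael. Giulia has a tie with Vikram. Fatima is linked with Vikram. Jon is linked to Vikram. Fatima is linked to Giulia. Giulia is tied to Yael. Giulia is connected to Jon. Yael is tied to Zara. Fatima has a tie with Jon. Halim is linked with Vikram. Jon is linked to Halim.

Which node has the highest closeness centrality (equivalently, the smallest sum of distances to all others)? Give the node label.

Giulia

Farness (sum of distances to all others) for each node — Fatima:13, Giulia:10, Halim:17, Jon:12, Nora:18, Vikram:12, Yael:12, Zara:18.
The smallest farness is 10, for Giulia, so Giulia has the highest closeness.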